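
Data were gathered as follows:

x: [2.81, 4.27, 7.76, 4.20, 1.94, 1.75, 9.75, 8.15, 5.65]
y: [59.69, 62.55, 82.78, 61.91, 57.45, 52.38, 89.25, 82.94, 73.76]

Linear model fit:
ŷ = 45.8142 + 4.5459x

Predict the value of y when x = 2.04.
ŷ = 55.0878

To predict y for x = 2.04, substitute into the regression equation:

ŷ = 45.8142 + 4.5459 × 2.04
ŷ = 45.8142 + 9.2736
ŷ = 55.0878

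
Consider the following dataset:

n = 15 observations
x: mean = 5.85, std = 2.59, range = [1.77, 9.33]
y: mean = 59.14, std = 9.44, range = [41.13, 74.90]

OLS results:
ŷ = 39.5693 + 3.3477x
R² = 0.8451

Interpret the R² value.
R² = 0.8451 means 84.51% of the variation in y is explained by the linear relationship with x. This indicates a strong fit.

The coefficient of determination R² is the fraction of the total variation in y that the fitted line accounts for.

Here R² = 0.8451:
- Explained: 84.51% of the variation in y
- Unexplained (residual): 100% − 84.51% = 15.49%
- Rule of thumb (below 0.3 weak; 0.3 to below 0.7 moderate; 0.7 and above strong) → strong

Note: R² never decreases when predictors are added, so it should not be used alone to compare models of different size.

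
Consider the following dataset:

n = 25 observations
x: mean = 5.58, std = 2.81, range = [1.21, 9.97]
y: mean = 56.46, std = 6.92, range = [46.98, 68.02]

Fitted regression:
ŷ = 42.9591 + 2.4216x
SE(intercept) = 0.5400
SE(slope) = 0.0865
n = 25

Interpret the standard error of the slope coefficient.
The slope 2.4216 is pinned down to within about ±0.0865 (one SE) by these data — relative uncertainty 3.6%, i.e. precise.

SE(β̂₁) = s / √Sxx, where s is the residual standard deviation and Sxx = Σ(x − x̄)². It is the yardstick for how far β̂₁ = 2.4216 could plausibly be from the true slope.

Relative precision:
- SE / |β̂₁| = 0.0865 / 2.4216 = 3.6%
- Rule of thumb (under 20%: precise; 20% to under 50%: moderately precise; 50% or more: imprecise) → precise

Link to the t-test: t = β̂₁ / SE(β̂₁) = 2.4216 / 0.0865 = 27.9954, the statistic for H₀: β₁ = 0.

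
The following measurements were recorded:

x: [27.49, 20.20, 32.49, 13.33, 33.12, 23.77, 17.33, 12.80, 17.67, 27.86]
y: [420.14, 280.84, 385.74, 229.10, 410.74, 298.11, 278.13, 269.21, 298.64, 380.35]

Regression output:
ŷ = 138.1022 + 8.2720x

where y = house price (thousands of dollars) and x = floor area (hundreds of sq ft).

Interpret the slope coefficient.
For each additional hundred sq ft of floor area, predicted house price increases by approximately 8.2720 thousand dollars.

β₁ = 8.2720 is the change in predicted house price (thousand dollars) per additional hundred sq ft of floor area.

Interpretation:
- Floor area up by 1 hundred sq ft → predicted house price increases by 8.2720 thousand dollars
- This is a linear approximation: the same per-unit change is assumed across the whole observed x range
- The sign (+) gives the direction; the magnitude 8.2720 gives the size of the effect per hundred sq ft

The intercept β₀ = 138.1022 is the predicted house price when floor area = 0; since the smallest observed x is 12.80, this is an extrapolation and mainly anchors the line.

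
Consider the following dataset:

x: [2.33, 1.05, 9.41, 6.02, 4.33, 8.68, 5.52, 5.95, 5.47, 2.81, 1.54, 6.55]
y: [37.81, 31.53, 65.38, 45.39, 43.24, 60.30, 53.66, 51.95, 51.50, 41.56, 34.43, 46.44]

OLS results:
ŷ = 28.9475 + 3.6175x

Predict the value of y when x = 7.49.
ŷ = 56.0426

x = 7.49 lies inside the observed range [1.05, 9.41], so the fitted equation applies directly:

ŷ = 28.9475 + 3.6175 × 7.49
ŷ = 28.9475 + 27.0951
ŷ = 56.0426

This is a point prediction; actual observations scatter around it by roughly the residual standard deviation.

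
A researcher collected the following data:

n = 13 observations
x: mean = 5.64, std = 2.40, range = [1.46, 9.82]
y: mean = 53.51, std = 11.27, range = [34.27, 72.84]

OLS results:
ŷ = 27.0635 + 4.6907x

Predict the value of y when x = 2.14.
ŷ = 37.1016

x = 2.14 lies inside the observed range [1.46, 9.82], so the fitted equation applies directly:

ŷ = 27.0635 + 4.6907 × 2.14
ŷ = 27.0635 + 10.0381
ŷ = 37.1016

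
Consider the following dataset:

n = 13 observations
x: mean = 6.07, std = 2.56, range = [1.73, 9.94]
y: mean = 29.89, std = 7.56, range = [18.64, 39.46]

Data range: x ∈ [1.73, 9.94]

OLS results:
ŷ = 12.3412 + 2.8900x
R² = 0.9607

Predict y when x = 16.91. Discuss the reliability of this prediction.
ŷ = 61.2111 (extrapolation — x = 16.91 lies outside [1.73, 9.94], so reliability is low).

Prediction calculation:
ŷ = 12.3412 + 2.8900 × 16.91
ŷ = 61.2111

Reliability:
- Data range: x ∈ [1.73, 9.94]
- Prediction point: x = 16.91 is 6.97 units above the observed range → this is EXTRAPOLATION, not interpolation

Why that matters here:
- The linear relationship may not hold outside the observed range
- The standard error of prediction grows with (x − x̄)², and x = 16.91 is far from x̄ = 6.07
- R² describes fit only over the sampled x values; it says nothing about behaviour beyond them

The R² = 0.9607 only validates the fit within [1.73, 9.94]; treat ŷ = 61.2111 with caution.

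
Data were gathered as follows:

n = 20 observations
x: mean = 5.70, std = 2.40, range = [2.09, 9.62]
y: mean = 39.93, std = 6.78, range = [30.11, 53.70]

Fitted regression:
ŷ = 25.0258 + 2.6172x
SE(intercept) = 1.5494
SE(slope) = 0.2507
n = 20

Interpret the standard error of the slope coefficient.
SE(slope) = 0.2507 measures the uncertainty in the estimated slope. The coefficient is estimated precisely (SE/|β̂₁| = 9.6%).

SE(β̂₁) = 0.2507 says: if we drew many samples of n = 20 from the same population and refit each time, the fitted slopes would scatter with a standard deviation of roughly 0.2507 around the true β₁.

Relative precision:
- SE / |β̂₁| = 0.2507 / 2.6172 = 9.6%
- Rule of thumb (under 20%: precise; 20% to under 50%: moderately precise; 50% or more: imprecise) → precise

Link to the t-test: t = β̂₁ / SE(β̂₁) = 2.6172 / 0.2507 = 10.4396, the statistic for H₀: β₁ = 0.

What drives SE(β̂₁): larger n (here n = 20) → smaller SE.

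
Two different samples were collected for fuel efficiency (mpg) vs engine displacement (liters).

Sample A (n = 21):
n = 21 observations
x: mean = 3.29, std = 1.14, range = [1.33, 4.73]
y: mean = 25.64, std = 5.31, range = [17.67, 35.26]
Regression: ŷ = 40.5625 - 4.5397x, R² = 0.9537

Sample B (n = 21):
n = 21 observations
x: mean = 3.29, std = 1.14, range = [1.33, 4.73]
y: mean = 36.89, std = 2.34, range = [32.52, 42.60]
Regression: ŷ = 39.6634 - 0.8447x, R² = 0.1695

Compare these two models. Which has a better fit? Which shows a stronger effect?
Model A has the better fit (R² = 0.9537 vs 0.1695). Model A shows the stronger effect (|β₁| = 4.5397 vs 0.8447).

Model Comparison:

Goodness of fit (R²):
- Model A: R² = 0.9537 → 95.37% of variance in fuel efficiency explained
- Model B: R² = 0.1695 → 16.95% of variance in fuel efficiency explained
- 0.9537 > 0.1695 → Model A has the better fit

Which has the larger per-liter effect? (|β₁|)
- Model A: β₁ = -4.5397 → predicted fuel efficiency falls 4.5397 mpg per additional liter of engine displacement
- Model B: β₁ = -0.8447 → predicted fuel efficiency falls 0.8447 mpg per additional liter of engine displacement
- |-4.5397| > |-0.8447| → Model A shows the stronger marginal effect

Notes:
- R² measures how tightly points cluster around the line; β₁ measures how steep the line is — they answer different questions.
- A steeper slope doesn't make a better model if the scatter around the line is large.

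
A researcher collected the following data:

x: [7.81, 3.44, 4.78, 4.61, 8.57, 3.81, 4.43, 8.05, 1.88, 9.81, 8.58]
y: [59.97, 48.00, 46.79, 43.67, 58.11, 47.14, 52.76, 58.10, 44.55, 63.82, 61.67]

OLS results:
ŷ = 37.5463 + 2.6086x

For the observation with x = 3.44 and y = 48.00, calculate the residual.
Residual = 1.4801

The residual is the difference between the actual value and the predicted value:

Residual = y - ŷ

Step 1: Calculate predicted value
ŷ = 37.5463 + 2.6086 × 3.44
ŷ = 46.5199

Step 2: Calculate residual
Residual = 48.00 - 46.5199
Residual = 1.4801

Interpretation: the model underestimates the actual value by 1.4801 at this point (positive residual → observation lies above the fitted line).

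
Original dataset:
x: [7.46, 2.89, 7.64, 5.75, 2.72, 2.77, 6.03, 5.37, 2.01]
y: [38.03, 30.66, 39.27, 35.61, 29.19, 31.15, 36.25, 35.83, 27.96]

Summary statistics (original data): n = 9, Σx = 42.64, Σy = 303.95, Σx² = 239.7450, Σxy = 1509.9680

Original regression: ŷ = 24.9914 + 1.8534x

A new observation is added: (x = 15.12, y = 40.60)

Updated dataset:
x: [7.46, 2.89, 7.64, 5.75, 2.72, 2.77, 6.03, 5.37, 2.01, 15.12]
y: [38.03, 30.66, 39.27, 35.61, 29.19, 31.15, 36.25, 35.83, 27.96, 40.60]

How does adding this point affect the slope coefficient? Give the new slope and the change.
The slope changes from 1.8534 to 0.9924 (change of -0.8610, or -46.5%).

x = 15.12 lies well outside the original x-range [2.01, 7.64] (x̄ ≈ 4.74), so this observation has high leverage and can move the slope substantially.

Step 1: Update the sums with the new point (n goes from 9 to 10)
Σx  = 42.64 + 15.12 = 57.76
Σy  = 303.95 + 40.60 = 344.55
Σx² = 239.7450 + 15.12² = 239.7450 + 228.6144 = 468.3594
Σxy = 1509.9680 + 15.12×40.60 = 1509.9680 + 613.8720 = 2123.8400

Step 2: Recompute the slope with b₁ = (nΣxy − ΣxΣy) / (nΣx² − (Σx)²)
Numerator   = 10×2123.8400 − 57.76×344.55 = 21238.4000 − 19901.2080 = 1337.1920
Denominator = 10×468.3594 − 57.76² = 4683.5940 − 3336.2176 = 1347.3764
b₁(new) = 1337.1920 / 1347.3764 = 0.9924

(Same formula on the original sums: (9×1509.9680 − 42.64×303.95) / (9×239.7450 − 42.64²) = 629.2840 / 339.5354 = 1.8534, matching the given fit.)

Step 3: Change in slope
Δβ₁ = 0.9924 − 1.8534 = -0.8610
Relative change = -0.8610 / 1.8534 × 100% = -46.5%
→ the slope decreases when the point is added.

A high-leverage point only changes the slope if it is off the original line; here y = 40.60 is below the original trend, so the slope decreases.
In practice: check such a point for data-entry or measurement error.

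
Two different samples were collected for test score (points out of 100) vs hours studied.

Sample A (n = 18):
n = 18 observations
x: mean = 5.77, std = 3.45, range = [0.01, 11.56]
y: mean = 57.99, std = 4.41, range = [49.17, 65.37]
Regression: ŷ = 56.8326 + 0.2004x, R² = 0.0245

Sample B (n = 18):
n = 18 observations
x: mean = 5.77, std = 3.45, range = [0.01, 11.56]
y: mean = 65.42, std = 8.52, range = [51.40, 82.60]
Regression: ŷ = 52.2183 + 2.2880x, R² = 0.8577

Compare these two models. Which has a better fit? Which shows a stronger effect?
Model B has the better fit (R² = 0.8577 vs 0.0245). Model B shows the stronger effect (|β₁| = 2.2880 vs 0.2004).

Model Comparison:

Goodness of fit (R²):
- Model A: R² = 0.0245 → 2.45% of variance in test score explained
- Model B: R² = 0.8577 → 85.77% of variance in test score explained
- 0.8577 > 0.0245 → Model B has the better fit

Effect size (slope magnitude):
- Model A: β₁ = 0.2004 → predicted test score rises 0.2004 points per additional hour of study time
- Model B: β₁ = 2.2880 → predicted test score rises 2.2880 points per additional hour of study time
- |0.2004| < |2.2880| → Model B shows the stronger marginal effect

Note: R² measures how tightly points cluster around the line; β₁ measures how steep the line is — they answer different questions.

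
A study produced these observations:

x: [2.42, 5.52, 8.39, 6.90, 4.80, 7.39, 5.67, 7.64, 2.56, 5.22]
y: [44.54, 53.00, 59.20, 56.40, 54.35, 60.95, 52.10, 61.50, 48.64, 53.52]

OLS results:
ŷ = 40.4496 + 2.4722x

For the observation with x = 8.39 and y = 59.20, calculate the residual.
Residual = -1.9914

The residual is the difference between the actual value and the predicted value:

Residual = y - ŷ

Step 1: Calculate predicted value
ŷ = 40.4496 + 2.4722 × 8.39
ŷ = 61.1914

Step 2: Calculate residual
Residual = 59.20 - 61.1914
Residual = -1.9914

Interpretation: the model overestimates the actual value by 1.9914 at this point (negative residual → observation lies below the fitted line).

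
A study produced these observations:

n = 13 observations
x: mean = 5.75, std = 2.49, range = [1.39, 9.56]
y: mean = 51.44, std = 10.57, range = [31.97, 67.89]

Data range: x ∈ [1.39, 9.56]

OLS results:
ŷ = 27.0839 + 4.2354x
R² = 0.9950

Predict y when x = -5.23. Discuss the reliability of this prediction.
ŷ = 4.9328, but this is extrapolation (below the data range [1.39, 9.56]) and may be unreliable.

Prediction calculation:
ŷ = 27.0839 + 4.2354 × (-5.23)
ŷ = 4.9328

Reliability:
- Data range: x ∈ [1.39, 9.56]
- Prediction point: x = -5.23 is 6.62 units below the observed range → this is EXTRAPOLATION, not interpolation

Why that matters here:
- R² describes fit only over the sampled x values; it says nothing about behaviour beyond them
- The standard error of prediction grows with (x − x̄)², and x = -5.23 is far from x̄ = 5.75
- The linear relationship may not hold outside the observed range

The R² = 0.9950 only validates the fit within [1.39, 9.56]; treat ŷ = 4.9328 with caution.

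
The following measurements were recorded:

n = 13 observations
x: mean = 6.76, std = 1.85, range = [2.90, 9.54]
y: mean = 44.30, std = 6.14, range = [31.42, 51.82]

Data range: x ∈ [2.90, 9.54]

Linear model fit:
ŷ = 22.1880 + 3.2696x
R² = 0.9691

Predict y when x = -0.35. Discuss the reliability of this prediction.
The equation gives ŷ = 21.0436; however x = -0.35 is 3.25 units below the observed range, so this extrapolated value should not be trusted.

Prediction calculation:
ŷ = 22.1880 + 3.2696 × (-0.35)
ŷ = 21.0436

Reliability:
- Data range: x ∈ [2.90, 9.54]
- Prediction point: x = -0.35 is 3.25 units below the observed range → this is EXTRAPOLATION, not interpolation

Why that matters here:
- R² describes fit only over the sampled x values; it says nothing about behaviour beyond them
- Real relationships often flatten, saturate, or turn nonlinear at extremes

A defensible statement: 'if the linear trend continued to x = -0.35, y would be about 21.0436' — the premise is untested.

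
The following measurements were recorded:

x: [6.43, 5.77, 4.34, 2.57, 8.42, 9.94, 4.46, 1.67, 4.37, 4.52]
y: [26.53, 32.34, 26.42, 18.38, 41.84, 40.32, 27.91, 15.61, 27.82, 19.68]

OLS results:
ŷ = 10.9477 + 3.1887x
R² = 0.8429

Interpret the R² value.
R² = 0.8429 means 84.29% of the variation in y is explained by the linear relationship with x. This indicates a strong fit.

The coefficient of determination R² is the fraction of the total variation in y that the fitted line accounts for.

Here R² = 0.8429:
- Explained: 84.29% of the variation in y
- Unexplained (residual): 100% − 84.29% = 15.71%
- Rule of thumb (below 0.3 weak; 0.3 to below 0.7 moderate; 0.7 and above strong) → strong

Note: R² never decreases when predictors are added, so it should not be used alone to compare models of different size.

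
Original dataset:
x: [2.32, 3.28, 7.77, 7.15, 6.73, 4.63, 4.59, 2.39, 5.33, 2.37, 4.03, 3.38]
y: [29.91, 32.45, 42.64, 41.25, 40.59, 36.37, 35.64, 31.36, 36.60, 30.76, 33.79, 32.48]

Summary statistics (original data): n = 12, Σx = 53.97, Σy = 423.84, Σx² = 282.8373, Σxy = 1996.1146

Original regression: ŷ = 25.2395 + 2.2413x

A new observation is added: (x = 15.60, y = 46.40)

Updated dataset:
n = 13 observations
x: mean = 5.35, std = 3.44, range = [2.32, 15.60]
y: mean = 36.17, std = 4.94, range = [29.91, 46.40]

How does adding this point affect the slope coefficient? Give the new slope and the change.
New slope β₁ = 1.3220 versus 2.2413 before: a change of -0.9193 (-41.0%).

x = 15.60 lies well outside the original x-range [2.32, 7.77] (x̄ ≈ 4.50), so this observation has high leverage and can move the slope substantially.

Step 1: Update the sums with the new point (n goes from 12 to 13)
Σx  = 53.97 + 15.60 = 69.57
Σy  = 423.84 + 46.40 = 470.24
Σx² = 282.8373 + 15.60² = 282.8373 + 243.3600 = 526.1973
Σxy = 1996.1146 + 15.60×46.40 = 1996.1146 + 723.8400 = 2719.9546

Step 2: Recompute the slope with b₁ = (nΣxy − ΣxΣy) / (nΣx² − (Σx)²)
Numerator   = 13×2719.9546 − 69.57×470.24 = 35359.4098 − 32714.5968 = 2644.8130
Denominator = 13×526.1973 − 69.57² = 6840.5649 − 4839.9849 = 2000.5800
b₁(new) = 2644.8130 / 2000.5800 = 1.3220

(Same formula on the original sums: (12×1996.1146 − 53.97×423.84) / (12×282.8373 − 53.97²) = 1078.7304 / 481.2867 = 2.2413, matching the given fit.)

Step 3: Change in slope
Δβ₁ = 1.3220 − 2.2413 = -0.9193
Relative change = -0.9193 / 2.2413 × 100% = -41.0%
→ the slope decreases when the point is added.

A high-leverage point only changes the slope if it is off the original line; here y = 46.40 is below the original trend, so the slope decreases.
In practice: examine leverage (hᵢ) and Cook's distance rather than deleting it automatically; investigate whether it comes from the same population as the rest of the sample.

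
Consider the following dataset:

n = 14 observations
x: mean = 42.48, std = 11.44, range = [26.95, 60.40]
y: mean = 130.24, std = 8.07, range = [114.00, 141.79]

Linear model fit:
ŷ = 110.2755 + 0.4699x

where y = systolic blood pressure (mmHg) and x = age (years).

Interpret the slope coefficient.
For each additional year of age, predicted blood pressure increases by approximately 0.4699 mmHg.

The slope β₁ = 0.4699 gives the rate at which the fitted blood pressure changes with age.

Interpretation:
- Age up by 1 year → predicted blood pressure increases by 0.4699 mmHg
- This is a linear approximation: the same per-unit change is assumed across the whole observed x range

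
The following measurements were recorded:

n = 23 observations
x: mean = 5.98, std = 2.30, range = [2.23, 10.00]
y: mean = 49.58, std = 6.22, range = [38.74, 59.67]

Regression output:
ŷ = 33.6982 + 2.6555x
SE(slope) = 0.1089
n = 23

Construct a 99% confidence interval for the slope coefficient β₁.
The 99% CI for β₁ is (2.3472, 2.9638)

Confidence interval for the slope:

The 99% CI for β₁ is: β̂₁ ± t*(α/2, n-2) × SE(β̂₁)

Step 1: Find critical t-value
- Confidence level = 0.99
- Degrees of freedom = n - 2 = 23 - 2 = 21
- t*(α/2, 21) = 2.8314

Step 2: Calculate margin of error
Margin = 2.8314 × 0.1089 = 0.3083

Step 3: Construct interval
CI = 2.6555 ± 0.3083
CI = (2.3472, 2.9638)

Interpretation: intervals built this way capture the true β₁ in 99% of repeated samples; here the plausible range for the per-unit effect of x on y is 2.3472 to 2.9638.
The interval does not include 0, suggesting a significant linear relationship.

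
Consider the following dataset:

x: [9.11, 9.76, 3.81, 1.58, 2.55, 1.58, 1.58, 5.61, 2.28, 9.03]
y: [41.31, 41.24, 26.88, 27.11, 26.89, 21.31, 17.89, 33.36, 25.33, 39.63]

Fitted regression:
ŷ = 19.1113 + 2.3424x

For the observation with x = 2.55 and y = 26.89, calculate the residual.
Residual = 1.8056

The residual is the difference between the actual value and the predicted value:

Residual = y - ŷ

Step 1: Calculate predicted value
ŷ = 19.1113 + 2.3424 × 2.55
ŷ = 25.0844

Step 2: Calculate residual
Residual = 26.89 - 25.0844
Residual = 1.8056

Sign check: y > ŷ, so the point is above the line and the fit underestimates here.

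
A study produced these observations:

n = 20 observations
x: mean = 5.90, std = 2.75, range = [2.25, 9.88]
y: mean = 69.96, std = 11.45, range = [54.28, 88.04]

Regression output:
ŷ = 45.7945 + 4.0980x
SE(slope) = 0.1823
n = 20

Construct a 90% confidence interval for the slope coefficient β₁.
The 90% CI for β₁ is (3.7819, 4.4141)

Confidence interval for the slope:

The 90% CI for β₁ is: β̂₁ ± t*(α/2, n-2) × SE(β̂₁)

Step 1: Find critical t-value
- Confidence level = 0.9
- Degrees of freedom = n - 2 = 20 - 2 = 18
- t*(α/2, 18) = 1.7341

Step 2: Calculate margin of error
Margin = 1.7341 × 0.1823 = 0.3161

Step 3: Construct interval
CI = 4.0980 ± 0.3161
CI = (3.7819, 4.4141)

Interpretation: intervals built this way capture the true β₁ in 90% of repeated samples; here the plausible range for the per-unit effect of x on y is 3.7819 to 4.4141.
Both endpoints are positive, so the data support a genuinely positive slope at this confidence level.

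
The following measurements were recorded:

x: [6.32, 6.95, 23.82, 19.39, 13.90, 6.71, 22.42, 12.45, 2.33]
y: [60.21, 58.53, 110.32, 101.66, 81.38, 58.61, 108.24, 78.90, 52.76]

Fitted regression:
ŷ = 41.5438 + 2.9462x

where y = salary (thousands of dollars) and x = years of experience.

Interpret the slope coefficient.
For each additional year of experience, predicted salary increases by approximately 2.9462 thousand dollars.

The slope coefficient β₁ = 2.9462 represents the marginal effect of experience on salary.

Interpretation:
- Experience up by 1 year → predicted salary increases by 2.9462 thousand dollars
- The effect is assumed constant over the observed range of x (linearity)
- The sign (+) gives the direction; the magnitude 2.9462 gives the size of the effect per year

The intercept β₀ = 41.5438 is the predicted salary when experience = 0; since the smallest observed x is 2.33, this is an extrapolation and mainly anchors the line.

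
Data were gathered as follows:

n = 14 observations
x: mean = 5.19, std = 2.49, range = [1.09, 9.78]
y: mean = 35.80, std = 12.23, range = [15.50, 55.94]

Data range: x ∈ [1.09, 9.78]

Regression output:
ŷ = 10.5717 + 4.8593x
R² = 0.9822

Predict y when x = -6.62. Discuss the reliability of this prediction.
ŷ = -21.5969 (extrapolation — x = -6.62 lies outside [1.09, 9.78], so reliability is low).

Prediction calculation:
ŷ = 10.5717 + 4.8593 × (-6.62)
ŷ = -21.5969

Reliability:
- Data range: x ∈ [1.09, 9.78]
- Prediction point: x = -6.62 is 7.71 units below the observed range → this is EXTRAPOLATION, not interpolation

Why that matters here:
- There are no observations near this x to validate the fitted line there
- R² describes fit only over the sampled x values; it says nothing about behaviour beyond them

Report the number if required, but flag clearly that it is an extrapolation.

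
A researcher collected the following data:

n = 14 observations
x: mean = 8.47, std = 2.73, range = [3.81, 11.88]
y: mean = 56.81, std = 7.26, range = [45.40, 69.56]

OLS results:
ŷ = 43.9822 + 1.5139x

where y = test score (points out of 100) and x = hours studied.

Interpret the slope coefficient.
An increase of one hour in study time is associated with a 1.5139 points increase in predicted test score.

β₁ = 1.5139 is the change in predicted test score (points) per additional hour of study time.

Interpretation:
- Study time up by 1 hour → predicted test score increases by 1.5139 points
- This is a linear approximation: the same per-unit change is assumed across the whole observed x range
- The slope describes association in these data, not necessarily a causal effect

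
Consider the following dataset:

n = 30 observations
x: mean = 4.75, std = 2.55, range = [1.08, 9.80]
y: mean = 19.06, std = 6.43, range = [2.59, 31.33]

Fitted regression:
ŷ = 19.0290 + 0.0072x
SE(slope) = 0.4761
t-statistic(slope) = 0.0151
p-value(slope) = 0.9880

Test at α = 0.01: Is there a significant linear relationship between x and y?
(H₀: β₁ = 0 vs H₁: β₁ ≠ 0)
Since p-value = 0.9880 ≥ α = 0.01, fail to reject H₀ — the slope is not significantly different from 0.

Hypothesis test for the slope coefficient:

H₀: β₁ = 0 (no linear relationship)
H₁: β₁ ≠ 0 (linear relationship exists)

Test statistic: t = β̂₁ / SE(β̂₁) = 0.0072 / 0.4761 = 0.0151

p = 0.9880: how often a slope estimate this far from 0 (in SE units) would arise by chance if β₁ were truly 0.

Decision rule: reject H₀ if p-value < α.
p-value = 0.9880 ≥ α = 0.01 → fail to reject H₀.

At α = 0.01 the data do not provide convincing evidence of a nonzero slope.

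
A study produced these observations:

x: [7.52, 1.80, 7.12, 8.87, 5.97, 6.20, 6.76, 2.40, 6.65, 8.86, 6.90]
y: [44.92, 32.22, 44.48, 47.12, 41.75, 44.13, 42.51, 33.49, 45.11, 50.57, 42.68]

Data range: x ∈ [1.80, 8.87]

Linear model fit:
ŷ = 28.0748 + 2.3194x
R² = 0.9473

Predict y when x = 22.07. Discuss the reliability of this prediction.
ŷ = 79.2640 (extrapolation — x = 22.07 lies outside [1.80, 8.87], so reliability is low).

Prediction calculation:
ŷ = 28.0748 + 2.3194 × 22.07
ŷ = 79.2640

Reliability:
- Data range: x ∈ [1.80, 8.87]
- Prediction point: x = 22.07 is 13.20 units above the observed range → this is EXTRAPOLATION, not interpolation

Why that matters here:
- R² describes fit only over the sampled x values; it says nothing about behaviour beyond them
- There are no observations near this x to validate the fitted line there
- Real relationships often flatten, saturate, or turn nonlinear at extremes

Report the number if required, but flag clearly that it is an extrapolation.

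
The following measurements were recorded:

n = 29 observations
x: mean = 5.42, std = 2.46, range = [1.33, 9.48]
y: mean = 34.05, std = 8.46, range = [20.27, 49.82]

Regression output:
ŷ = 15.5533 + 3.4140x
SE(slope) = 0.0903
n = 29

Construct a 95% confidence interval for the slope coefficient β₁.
The 95% CI for β₁ is (3.2287, 3.5993)

Confidence interval for the slope:

The 95% CI for β₁ is: β̂₁ ± t*(α/2, n-2) × SE(β̂₁)

Step 1: Find critical t-value
- Confidence level = 0.95
- Degrees of freedom = n - 2 = 29 - 2 = 27
- t*(α/2, 27) = 2.0518

Step 2: Calculate margin of error
Margin = 2.0518 × 0.0903 = 0.1853

Step 3: Construct interval
CI = 3.4140 ± 0.1853
CI = (3.2287, 3.5993)

Interpretation: intervals built this way capture the true β₁ in 95% of repeated samples; here the plausible range for the per-unit effect of x on y is 3.2287 to 3.5993.
The interval does not include 0, suggesting a significant linear relationship.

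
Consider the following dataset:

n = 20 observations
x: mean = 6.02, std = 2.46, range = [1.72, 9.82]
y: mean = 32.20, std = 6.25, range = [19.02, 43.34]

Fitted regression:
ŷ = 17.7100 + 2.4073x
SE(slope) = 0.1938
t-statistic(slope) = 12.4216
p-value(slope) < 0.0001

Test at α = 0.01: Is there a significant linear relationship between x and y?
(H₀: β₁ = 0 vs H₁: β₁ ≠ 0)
Reject H₀: p-value < 0.0001 < α = 0.01. The linear relationship is significant at the 1% level.

Hypothesis test for the slope coefficient:

H₀: β₁ = 0 (no linear relationship)
H₁: β₁ ≠ 0 (linear relationship exists)

Test statistic: t = β̂₁ / SE(β̂₁) = 2.4073 / 0.1938 = 12.4216

With df = 18, the two-sided p-value for |t| = 12.4216 is <0.0001.

Decision rule: reject H₀ if p-value < α.
p-value < 0.0001 < α = 0.01 → reject H₀.

There is sufficient evidence at the 1% significance level to conclude that a linear relationship exists between x and y.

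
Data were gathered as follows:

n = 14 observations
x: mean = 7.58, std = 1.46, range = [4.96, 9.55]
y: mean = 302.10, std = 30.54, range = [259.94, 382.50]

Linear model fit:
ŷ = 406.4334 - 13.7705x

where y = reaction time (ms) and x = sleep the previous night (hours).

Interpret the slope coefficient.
An increase of one hour in sleep is associated with a 13.7705 ms decrease in predicted reaction time.

The slope β₁ = -13.7705 gives the rate at which the fitted reaction time changes with sleep.

Interpretation:
- Sleep up by 1 hour → predicted reaction time decreases by 13.7705 ms
- This is a linear approximation: the same per-unit change is assumed across the whole observed x range

(β₀ = 406.4334 is the fitted value at x = 0 and is not part of the slope interpretation.)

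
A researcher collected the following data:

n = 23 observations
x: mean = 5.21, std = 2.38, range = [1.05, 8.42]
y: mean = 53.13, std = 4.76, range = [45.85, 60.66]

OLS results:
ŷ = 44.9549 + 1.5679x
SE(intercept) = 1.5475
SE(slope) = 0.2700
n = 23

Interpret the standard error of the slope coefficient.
SE(slope) = 0.2700 measures the uncertainty in the estimated slope. The coefficient is estimated precisely (SE/|β̂₁| = 17.2%).

SE(β̂₁) = s / √Sxx, where s is the residual standard deviation and Sxx = Σ(x − x̄)². It is the yardstick for how far β̂₁ = 1.5679 could plausibly be from the true slope.

Relative precision:
- SE / |β̂₁| = 0.2700 / 1.5679 = 17.2%
- Rule of thumb (under 20%: precise; 20% to under 50%: moderately precise; 50% or more: imprecise) → precise

Link to interval estimation: a confidence interval for β₁ is β̂₁ ± t* × 0.2700, so SE sets the half-width per unit of t*.

What drives SE(β̂₁): more residual scatter → larger SE; larger n (here n = 23) → smaller SE; wider spread of x values → smaller SE.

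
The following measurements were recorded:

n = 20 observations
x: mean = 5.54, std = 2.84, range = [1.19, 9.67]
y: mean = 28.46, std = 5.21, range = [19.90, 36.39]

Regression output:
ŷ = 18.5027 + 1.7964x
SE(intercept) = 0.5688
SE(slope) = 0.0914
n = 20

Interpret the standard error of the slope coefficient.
The slope 1.7964 is pinned down to within about ±0.0914 (one SE) by these data — relative uncertainty 5.1%, i.e. precise.

SE(β̂₁) = s / √Sxx, where s is the residual standard deviation and Sxx = Σ(x − x̄)². It is the yardstick for how far β̂₁ = 1.7964 could plausibly be from the true slope.

Relative precision:
- SE / |β̂₁| = 0.0914 / 1.7964 = 5.1%
- Rule of thumb (under 20%: precise; 20% to under 50%: moderately precise; 50% or more: imprecise) → precise

Link to the t-test: t = β̂₁ / SE(β̂₁) = 1.7964 / 0.0914 = 19.6543, the statistic for H₀: β₁ = 0.

What drives SE(β̂₁): more residual scatter → larger SE; larger n (here n = 20) → smaller SE.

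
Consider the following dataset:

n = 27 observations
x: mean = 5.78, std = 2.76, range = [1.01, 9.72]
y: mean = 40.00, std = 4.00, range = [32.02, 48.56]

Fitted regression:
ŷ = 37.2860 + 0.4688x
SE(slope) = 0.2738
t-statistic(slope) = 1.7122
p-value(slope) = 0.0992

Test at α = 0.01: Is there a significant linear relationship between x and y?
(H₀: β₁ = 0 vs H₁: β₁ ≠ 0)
p-value = 0.0992 ≥ α = 0.01, so we fail to reject H₀. The relationship is not significant.

Hypothesis test for the slope coefficient:

H₀: β₁ = 0 (no linear relationship)
H₁: β₁ ≠ 0 (linear relationship exists)

Test statistic: t = β̂₁ / SE(β̂₁) = 0.4688 / 0.2738 = 1.7122

The p-value (0.0992) is the probability, under H₀, of a t-statistic at least as extreme as |t| = 1.7122 (two-sided, df = n − 2 = 25).

Decision rule: reject H₀ if p-value < α.
p-value = 0.0992 ≥ α = 0.01 → fail to reject H₀.

There is not sufficient evidence at the 1% significance level to conclude that a linear relationship exists between x and y.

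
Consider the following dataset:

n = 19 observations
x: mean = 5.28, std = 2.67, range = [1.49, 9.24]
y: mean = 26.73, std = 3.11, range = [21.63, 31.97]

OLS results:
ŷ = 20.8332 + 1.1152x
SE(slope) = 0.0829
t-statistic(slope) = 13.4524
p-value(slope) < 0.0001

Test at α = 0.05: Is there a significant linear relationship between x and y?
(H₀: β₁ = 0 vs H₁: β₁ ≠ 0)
Reject H₀: p-value < 0.0001 < α = 0.05. The linear relationship is significant at the 5% level.

Hypothesis test for the slope coefficient:

H₀: β₁ = 0 (no linear relationship)
H₁: β₁ ≠ 0 (linear relationship exists)

Test statistic: t = β̂₁ / SE(β̂₁) = 1.1152 / 0.0829 = 13.4524

With df = 17, the two-sided p-value for |t| = 13.4524 is <0.0001.

Decision rule: reject H₀ if p-value < α.
p-value < 0.0001 < α = 0.05 → reject H₀.

There is sufficient evidence at the 5% significance level to conclude that a linear relationship exists between x and y.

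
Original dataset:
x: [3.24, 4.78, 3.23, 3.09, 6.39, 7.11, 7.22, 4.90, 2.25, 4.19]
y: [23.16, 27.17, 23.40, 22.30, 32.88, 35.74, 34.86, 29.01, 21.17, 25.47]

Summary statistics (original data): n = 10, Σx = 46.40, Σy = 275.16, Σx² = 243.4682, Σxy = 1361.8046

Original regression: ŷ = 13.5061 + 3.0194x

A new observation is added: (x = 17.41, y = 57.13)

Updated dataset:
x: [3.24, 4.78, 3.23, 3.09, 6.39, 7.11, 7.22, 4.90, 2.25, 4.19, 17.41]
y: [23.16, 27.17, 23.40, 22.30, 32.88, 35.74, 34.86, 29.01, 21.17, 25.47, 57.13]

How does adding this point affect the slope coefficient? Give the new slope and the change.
New slope β₁ = 2.4309 versus 3.0194 before: a change of -0.5885 (-19.5%).

x = 17.41 lies well outside the original x-range [2.25, 7.22] (x̄ ≈ 4.64), so this observation has high leverage and can move the slope substantially.

Step 1: Update the sums with the new point (n goes from 10 to 11)
Σx  = 46.40 + 17.41 = 63.81
Σy  = 275.16 + 57.13 = 332.29
Σx² = 243.4682 + 17.41² = 243.4682 + 303.1081 = 546.5763
Σxy = 1361.8046 + 17.41×57.13 = 1361.8046 + 994.6333 = 2356.4379

Step 2: Recompute the slope with b₁ = (nΣxy − ΣxΣy) / (nΣx² − (Σx)²)
Numerator   = 11×2356.4379 − 63.81×332.29 = 25920.8169 − 21203.4249 = 4717.3920
Denominator = 11×546.5763 − 63.81² = 6012.3393 − 4071.7161 = 1940.6232
b₁(new) = 4717.3920 / 1940.6232 = 2.4309

(Same formula on the original sums: (10×1361.8046 − 46.40×275.16) / (10×243.4682 − 46.40²) = 850.6220 / 281.7220 = 3.0194, matching the given fit.)

Step 3: Change in slope
Δβ₁ = 2.4309 − 3.0194 = -0.5885
Relative change = -0.5885 / 3.0194 × 100% = -19.5%
→ the slope decreases when the point is added.

Because the point sits below the extension of the original line at a high-leverage x, it tilts the fit down.
In practice: investigate whether it comes from the same population as the rest of the sample; examine leverage (hᵢ) and Cook's distance rather than deleting it automatically.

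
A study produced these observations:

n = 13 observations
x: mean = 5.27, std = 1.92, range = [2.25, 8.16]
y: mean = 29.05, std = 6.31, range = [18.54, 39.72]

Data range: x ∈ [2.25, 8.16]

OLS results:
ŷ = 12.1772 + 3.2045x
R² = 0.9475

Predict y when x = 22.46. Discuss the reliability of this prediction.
The equation gives ŷ = 84.1503; however x = 22.46 is 14.30 units above the observed range, so this extrapolated value should not be trusted.

Prediction calculation:
ŷ = 12.1772 + 3.2045 × 22.46
ŷ = 84.1503

Reliability:
- Data range: x ∈ [2.25, 8.16]
- Prediction point: x = 22.46 is 14.30 units above the observed range → this is EXTRAPOLATION, not interpolation

Why that matters here:
- R² describes fit only over the sampled x values; it says nothing about behaviour beyond them
- There are no observations near this x to validate the fitted line there

A defensible statement: 'if the linear trend continued to x = 22.46, y would be about 84.1503' — the premise is untested.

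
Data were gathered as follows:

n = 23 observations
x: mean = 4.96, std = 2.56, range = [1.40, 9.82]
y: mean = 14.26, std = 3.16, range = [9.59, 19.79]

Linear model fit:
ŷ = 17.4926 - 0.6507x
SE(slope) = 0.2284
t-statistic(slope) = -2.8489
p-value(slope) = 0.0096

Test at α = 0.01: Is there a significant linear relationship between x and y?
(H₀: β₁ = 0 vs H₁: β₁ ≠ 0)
p-value = 0.0096 < α = 0.01, so we reject H₀. The relationship is significant.

Hypothesis test for the slope coefficient:

H₀: β₁ = 0 (no linear relationship)
H₁: β₁ ≠ 0 (linear relationship exists)

Test statistic: t = β̂₁ / SE(β̂₁) = -0.6507 / 0.2284 = -2.8489

p = 0.0096: how often a slope estimate this far from 0 (in SE units) would arise by chance if β₁ were truly 0.

Decision rule: reject H₀ if p-value < α.
p-value = 0.0096 < α = 0.01 → reject H₀.

At α = 0.01 the data do provide convincing evidence of a nonzero slope.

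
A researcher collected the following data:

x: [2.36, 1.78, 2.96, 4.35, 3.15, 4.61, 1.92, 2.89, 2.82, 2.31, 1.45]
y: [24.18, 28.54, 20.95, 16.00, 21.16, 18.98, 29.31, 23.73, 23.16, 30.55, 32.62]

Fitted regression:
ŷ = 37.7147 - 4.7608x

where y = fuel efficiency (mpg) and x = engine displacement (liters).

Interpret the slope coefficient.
An increase of one liter in engine displacement is associated with a 4.7608 mpg decrease in predicted fuel efficiency.

The slope coefficient β₁ = -4.7608 represents the marginal effect of engine displacement on fuel efficiency.

Interpretation:
- Engine displacement up by 1 liter → predicted fuel efficiency decreases by 4.7608 mpg
- The effect is assumed constant over the observed range of x (linearity)
- The sign (−) gives the direction; the magnitude 4.7608 gives the size of the effect per liter

The intercept β₀ = 37.7147 is the predicted fuel efficiency when engine displacement = 0; since the smallest observed x is 1.45, this is an extrapolation and mainly anchors the line.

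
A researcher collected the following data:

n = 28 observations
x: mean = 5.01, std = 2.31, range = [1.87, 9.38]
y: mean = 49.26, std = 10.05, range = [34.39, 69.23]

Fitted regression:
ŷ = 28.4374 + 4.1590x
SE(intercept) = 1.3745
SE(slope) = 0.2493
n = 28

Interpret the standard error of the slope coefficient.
SE(slope) = 0.2493 measures the uncertainty in the estimated slope. The coefficient is estimated precisely (SE/|β̂₁| = 6.0%).

What SE measures:
- The standard error quantifies the sampling variability of the coefficient estimate
- It is the estimated standard deviation of β̂₁ across hypothetical repeated samples of the same size
- Smaller SE → more precise estimate

Relative precision:
- SE / |β̂₁| = 0.2493 / 4.1590 = 6.0%
- Rule of thumb (under 20%: precise; 20% to under 50%: moderately precise; 50% or more: imprecise) → precise

Rough 95% range (±2 SE): 4.1590 ± 0.4986 → (3.6604, 4.6576).

What drives SE(β̂₁): larger n (here n = 28) → smaller SE; more residual scatter → larger SE; wider spread of x values → smaller SE.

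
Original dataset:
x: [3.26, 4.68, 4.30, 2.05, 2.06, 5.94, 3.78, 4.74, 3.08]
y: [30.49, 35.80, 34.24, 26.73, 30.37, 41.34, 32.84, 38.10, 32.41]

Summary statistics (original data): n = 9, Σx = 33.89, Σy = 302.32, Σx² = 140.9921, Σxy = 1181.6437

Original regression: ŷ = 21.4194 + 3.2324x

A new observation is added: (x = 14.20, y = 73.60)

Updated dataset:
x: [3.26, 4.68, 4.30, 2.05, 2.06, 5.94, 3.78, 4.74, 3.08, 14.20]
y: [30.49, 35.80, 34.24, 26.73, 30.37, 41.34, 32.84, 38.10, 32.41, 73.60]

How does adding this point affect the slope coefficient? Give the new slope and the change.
The slope changes from 3.2324 to 3.7620 (change of +0.5296, or +16.4%).

x = 14.20 lies well outside the original x-range [2.05, 5.94] (x̄ ≈ 3.77), so this observation has high leverage and can move the slope substantially.

Step 1: Update the sums with the new point (n goes from 9 to 10)
Σx  = 33.89 + 14.20 = 48.09
Σy  = 302.32 + 73.60 = 375.92
Σx² = 140.9921 + 14.20² = 140.9921 + 201.6400 = 342.6321
Σxy = 1181.6437 + 14.20×73.60 = 1181.6437 + 1045.1200 = 2226.7637

Step 2: Recompute the slope with b₁ = (nΣxy − ΣxΣy) / (nΣx² − (Σx)²)
Numerator   = 10×2226.7637 − 48.09×375.92 = 22267.6370 − 18077.9928 = 4189.6442
Denominator = 10×342.6321 − 48.09² = 3426.3210 − 2312.6481 = 1113.6729
b₁(new) = 4189.6442 / 1113.6729 = 3.7620

(Same formula on the original sums: (9×1181.6437 − 33.89×302.32) / (9×140.9921 − 33.89²) = 389.1685 / 120.3968 = 3.2324, matching the given fit.)

Step 3: Change in slope
Δβ₁ = 3.7620 − 3.2324 = +0.5296
Relative change = +0.5296 / 3.2324 × 100% = +16.4%
→ the slope increases when the point is added.

Because the point sits above the extension of the original line at a high-leverage x, it tilts the fit up.
In practice: investigate whether it comes from the same population as the rest of the sample.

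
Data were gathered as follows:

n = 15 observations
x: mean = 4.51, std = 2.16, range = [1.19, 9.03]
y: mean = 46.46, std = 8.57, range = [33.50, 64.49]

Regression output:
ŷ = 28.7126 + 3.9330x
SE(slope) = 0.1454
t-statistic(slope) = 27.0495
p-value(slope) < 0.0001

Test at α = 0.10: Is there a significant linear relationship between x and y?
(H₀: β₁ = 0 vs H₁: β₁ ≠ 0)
Since p-value < 0.0001 < α = 0.10, reject H₀ — the slope is significantly different from 0.

Hypothesis test for the slope coefficient:

H₀: β₁ = 0 (no linear relationship)
H₁: β₁ ≠ 0 (linear relationship exists)

Test statistic: t = β̂₁ / SE(β̂₁) = 3.9330 / 0.1454 = 27.0495

p < 0.0001: how often a slope estimate this far from 0 (in SE units) would arise by chance if β₁ were truly 0.

Decision rule: reject H₀ if p-value < α.
p-value < 0.0001 < α = 0.10 → reject H₀.

At α = 0.10 the data do provide convincing evidence of a nonzero slope.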